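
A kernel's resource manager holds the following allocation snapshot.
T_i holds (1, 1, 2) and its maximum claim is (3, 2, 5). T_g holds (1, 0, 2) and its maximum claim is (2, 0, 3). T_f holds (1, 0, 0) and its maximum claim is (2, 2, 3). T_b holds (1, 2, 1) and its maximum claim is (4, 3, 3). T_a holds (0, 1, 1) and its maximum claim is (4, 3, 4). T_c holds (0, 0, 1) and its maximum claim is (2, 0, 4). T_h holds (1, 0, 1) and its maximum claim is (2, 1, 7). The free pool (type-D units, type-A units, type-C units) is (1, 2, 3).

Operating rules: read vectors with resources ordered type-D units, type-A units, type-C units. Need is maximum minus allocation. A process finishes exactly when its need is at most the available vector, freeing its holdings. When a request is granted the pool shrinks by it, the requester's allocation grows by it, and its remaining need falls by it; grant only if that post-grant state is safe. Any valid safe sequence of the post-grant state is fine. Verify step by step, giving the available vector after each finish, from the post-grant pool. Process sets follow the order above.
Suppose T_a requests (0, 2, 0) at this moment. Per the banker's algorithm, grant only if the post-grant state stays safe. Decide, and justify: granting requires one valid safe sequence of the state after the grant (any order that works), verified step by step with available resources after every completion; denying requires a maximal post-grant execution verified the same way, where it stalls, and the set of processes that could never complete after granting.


DENY. Granting would leave the state unsafe.
Key observation: after T_g, T_c the pool peaks at (2, 0, 6), and each blocked process is short somewhere: T_i on type-A units; T_f on type-A units; T_b on type-D units, type-A units; T_a on type-D units; T_h on type-A units.
Pretend the grant happened; the run T_g, T_c goes as far as possible. Check, step by step:
  pool = (1, 0, 3)
  T_g: need (1, 0, 1) fits (1, 0, 3); releases (1, 0, 2), pool now (2, 0, 5)
  T_c: need (2, 0, 3) fits (2, 0, 5); releases (0, 0, 1), pool now (2, 0, 6)
  T_i still needs (2, 1, 3) but only (2, 0, 6) is free — short on type-A units
  T_f still needs (1, 2, 3) but only (2, 0, 6) is free — short on type-A units
  T_b still needs (3, 1, 2) but only (2, 0, 6) is free — short on type-D units and type-A units
  T_a still needs (4, 0, 3) but only (2, 0, 6) is free — short on type-D units
  T_h still needs (1, 1, 6) but only (2, 0, 6) is free — short on type-A units
Processes that could never finish after the grant: T_i, T_f, T_b, T_a and T_h.


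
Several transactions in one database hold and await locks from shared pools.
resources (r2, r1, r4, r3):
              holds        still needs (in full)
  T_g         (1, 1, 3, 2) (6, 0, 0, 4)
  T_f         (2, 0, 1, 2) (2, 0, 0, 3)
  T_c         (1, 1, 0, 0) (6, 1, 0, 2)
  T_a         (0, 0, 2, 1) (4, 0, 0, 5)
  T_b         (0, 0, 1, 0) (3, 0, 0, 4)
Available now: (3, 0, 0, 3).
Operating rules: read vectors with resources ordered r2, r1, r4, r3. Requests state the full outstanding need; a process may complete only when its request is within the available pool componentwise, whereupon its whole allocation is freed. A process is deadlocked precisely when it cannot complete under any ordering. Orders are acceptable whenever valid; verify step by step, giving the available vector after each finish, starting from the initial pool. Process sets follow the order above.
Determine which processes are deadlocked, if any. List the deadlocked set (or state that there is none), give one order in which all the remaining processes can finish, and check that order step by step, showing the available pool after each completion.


Deadlocked: T_g and T_c.
Key observation: once T_f, T_b, T_a finish, the pool peaks at (5, 0, 4, 6) — and every remaining process still needs more r2 than that.
A valid finishing order for the others: T_f, T_b, T_a. Step-by-step check:
  pool = (3, 0, 0, 3)
  T_f needs (2, 0, 0, 3) <= (3, 0, 0, 3) -> finishes; pool += (2, 0, 1, 2) = (5, 0, 1, 5)
  T_b needs (3, 0, 0, 4) <= (5, 0, 1, 5) -> finishes; pool += (0, 0, 1, 0) = (5, 0, 2, 5)
  T_a needs (4, 0, 0, 5) <= (5, 0, 2, 5) -> finishes; pool += (0, 0, 2, 1) = (5, 0, 4, 6)
None of the blocked processes ever fits:
  T_g still needs (6, 0, 0, 4) but only (5, 0, 4, 6) is free — short on r2
  T_c still needs (6, 1, 0, 2) but only (5, 0, 4, 6) is free — short on r2 and r1


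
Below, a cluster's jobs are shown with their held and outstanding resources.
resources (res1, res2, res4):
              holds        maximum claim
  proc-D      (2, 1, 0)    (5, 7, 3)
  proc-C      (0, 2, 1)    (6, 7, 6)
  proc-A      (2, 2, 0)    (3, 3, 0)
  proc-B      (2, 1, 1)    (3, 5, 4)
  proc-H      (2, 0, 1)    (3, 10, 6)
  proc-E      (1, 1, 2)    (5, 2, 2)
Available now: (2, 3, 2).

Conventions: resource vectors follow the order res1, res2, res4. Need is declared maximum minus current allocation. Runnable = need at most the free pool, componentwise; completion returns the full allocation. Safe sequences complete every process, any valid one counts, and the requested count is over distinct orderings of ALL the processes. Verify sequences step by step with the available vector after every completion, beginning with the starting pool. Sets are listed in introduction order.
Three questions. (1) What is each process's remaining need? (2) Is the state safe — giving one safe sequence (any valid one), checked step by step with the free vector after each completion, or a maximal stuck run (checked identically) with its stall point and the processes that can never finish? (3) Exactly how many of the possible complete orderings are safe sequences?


(1) Outstanding need per process (order res1, res2, res4):
  proc-D: (3, 6, 3)
  proc-C: (6, 5, 5)
  proc-A: (1, 1, 0)
  proc-B: (1, 4, 3)
  proc-H: (1, 10, 5)
  proc-E: (4, 1, 0)
(2) The state is SAFE; one workable sequence: proc-A, proc-E, proc-B, proc-D, proc-C, proc-H.
Key observation: the order's first zero-slack moment is proc-E ((4, 1, 0) needed, (4, 5, 2) free — a requested resource with nothing to spare).
Verifying each step:
  pool = (2, 3, 2)
  proc-A: need (1, 1, 0) fits (2, 3, 2); releases (2, 2, 0), pool now (4, 5, 2)
  proc-E: need (4, 1, 0) fits (4, 5, 2); releases (1, 1, 2), pool now (5, 6, 4)
  proc-B: need (1, 4, 3) fits (5, 6, 4); releases (2, 1, 1), pool now (7, 7, 5)
  proc-D: need (3, 6, 3) fits (7, 7, 5); releases (2, 1, 0), pool now (9, 8, 5)
  proc-C: need (6, 5, 5) fits (9, 8, 5); releases (0, 2, 1), pool now (9, 10, 6)
  proc-H: need (1, 10, 5) fits (9, 10, 6); releases (2, 0, 1), pool now (11, 10, 7)
(3) Precisely 3 of the possible complete orderings are safe sequences.


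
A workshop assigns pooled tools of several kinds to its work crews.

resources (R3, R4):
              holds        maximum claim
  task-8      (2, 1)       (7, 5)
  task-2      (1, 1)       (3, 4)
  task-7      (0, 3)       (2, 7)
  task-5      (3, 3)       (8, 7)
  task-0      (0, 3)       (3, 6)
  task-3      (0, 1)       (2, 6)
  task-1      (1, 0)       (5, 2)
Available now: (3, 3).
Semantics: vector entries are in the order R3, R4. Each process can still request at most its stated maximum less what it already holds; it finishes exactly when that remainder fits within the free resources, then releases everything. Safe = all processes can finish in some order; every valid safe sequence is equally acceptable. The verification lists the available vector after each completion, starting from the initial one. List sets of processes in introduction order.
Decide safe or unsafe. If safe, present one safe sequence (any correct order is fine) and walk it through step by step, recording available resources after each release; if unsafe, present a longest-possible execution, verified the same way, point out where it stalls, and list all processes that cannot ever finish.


SAFE — a valid safe sequence is task-0, task-2, task-1, task-7, task-5, task-3, task-8.
Key observation: task-0 is the earliest step where a requested resource binds exactly: need (3, 3), pool (3, 3) at its turn.
Verifying each step:
  pool = (3, 3)
  task-0 needs (3, 3) <= (3, 3) -> finishes; pool += (0, 3) = (3, 6)
  task-2 needs (2, 3) <= (3, 6) -> finishes; pool += (1, 1) = (4, 7)
  task-1 needs (4, 2) <= (4, 7) -> finishes; pool += (1, 0) = (5, 7)
  task-7 needs (2, 4) <= (5, 7) -> finishes; pool += (0, 3) = (5, 10)
  task-5 needs (5, 4) <= (5, 10) -> finishes; pool += (3, 3) = (8, 13)
  task-3 needs (2, 5) <= (8, 13) -> finishes; pool += (0, 1) = (8, 14)
  task-8 needs (5, 4) <= (8, 14) -> finishes; pool += (2, 1) = (10, 15)


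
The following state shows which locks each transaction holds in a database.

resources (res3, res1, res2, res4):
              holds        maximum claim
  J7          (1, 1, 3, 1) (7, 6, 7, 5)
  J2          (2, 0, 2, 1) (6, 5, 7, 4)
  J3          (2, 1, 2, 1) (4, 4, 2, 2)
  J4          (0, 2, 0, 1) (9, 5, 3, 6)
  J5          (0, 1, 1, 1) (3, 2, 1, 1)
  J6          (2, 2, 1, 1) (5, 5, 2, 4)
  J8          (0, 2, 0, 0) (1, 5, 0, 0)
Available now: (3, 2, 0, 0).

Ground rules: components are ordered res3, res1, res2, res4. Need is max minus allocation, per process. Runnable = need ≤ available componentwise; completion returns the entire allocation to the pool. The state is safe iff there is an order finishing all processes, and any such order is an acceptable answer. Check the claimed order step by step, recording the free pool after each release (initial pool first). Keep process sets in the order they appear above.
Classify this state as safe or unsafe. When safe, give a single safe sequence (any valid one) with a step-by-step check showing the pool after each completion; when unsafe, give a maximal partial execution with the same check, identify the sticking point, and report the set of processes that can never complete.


UNSAFE — no complete ordering exists.
Key observation: J5, J8, J3 can finish, but then (5, 6, 3, 2) is all there is, and the blocked group's res4 demands exceed it.
A maximal execution: J5, J8, J3 — then nothing else fits. Check, step by step:
  pool = (3, 2, 0, 0)
  J5: need (3, 1, 0, 0) fits (3, 2, 0, 0); releases (0, 1, 1, 1), pool now (3, 3, 1, 1)
  J8: need (1, 3, 0, 0) fits (3, 3, 1, 1); releases (0, 2, 0, 0), pool now (3, 5, 1, 1)
  J3: need (2, 3, 0, 1) fits (3, 5, 1, 1); releases (2, 1, 2, 1), pool now (5, 6, 3, 2)
  J7 cannot run: need (6, 5, 4, 4) vs free (5, 6, 3, 2) (insufficient res3, res2 and res4)
  J2 cannot run: need (4, 5, 5, 3) vs free (5, 6, 3, 2) (insufficient res2 and res4)
  J4 cannot run: need (9, 3, 3, 5) vs free (5, 6, 3, 2) (insufficient res3 and res4)
  J6 cannot run: need (3, 3, 1, 3) vs free (5, 6, 3, 2) (insufficient res4)
Permanently blocked: J7, J2, J4 and J6.


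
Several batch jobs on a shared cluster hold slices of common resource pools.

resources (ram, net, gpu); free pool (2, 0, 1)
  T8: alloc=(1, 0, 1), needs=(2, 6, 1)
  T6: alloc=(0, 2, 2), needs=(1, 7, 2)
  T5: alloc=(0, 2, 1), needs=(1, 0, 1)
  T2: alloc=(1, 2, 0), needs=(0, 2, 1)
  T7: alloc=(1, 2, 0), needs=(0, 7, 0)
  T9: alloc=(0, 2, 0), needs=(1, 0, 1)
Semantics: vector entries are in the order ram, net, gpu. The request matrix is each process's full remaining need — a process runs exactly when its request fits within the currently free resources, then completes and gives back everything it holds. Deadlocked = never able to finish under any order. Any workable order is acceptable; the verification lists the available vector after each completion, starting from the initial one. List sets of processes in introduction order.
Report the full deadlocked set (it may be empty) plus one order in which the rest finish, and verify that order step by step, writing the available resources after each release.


Deadlocked: T6 and T7.
Key observation: even finishing T5, T2, T9, T8 leaves just (4, 6, 3) free — too little net for any of the remaining processes.
A valid finishing order for the others: T5, T2, T9, T8. Step-by-step check:
  pool = (2, 0, 1)
  run T5 (needs (1, 0, 1), free (2, 0, 1)); after release of (0, 2, 1) the pool is (2, 2, 2)
  run T2 (needs (0, 2, 1), free (2, 2, 2)); after release of (1, 2, 0) the pool is (3, 4, 2)
  run T9 (needs (1, 0, 1), free (3, 4, 2)); after release of (0, 2, 0) the pool is (3, 6, 2)
  run T8 (needs (2, 6, 1), free (3, 6, 2)); after release of (1, 0, 1) the pool is (4, 6, 3)
The blocked processes can never fit:
  blocked: T6 wants (1, 7, 2), pool (4, 6, 3) — not enough net
  blocked: T7 wants (0, 7, 0), pool (4, 6, 3) — not enough net


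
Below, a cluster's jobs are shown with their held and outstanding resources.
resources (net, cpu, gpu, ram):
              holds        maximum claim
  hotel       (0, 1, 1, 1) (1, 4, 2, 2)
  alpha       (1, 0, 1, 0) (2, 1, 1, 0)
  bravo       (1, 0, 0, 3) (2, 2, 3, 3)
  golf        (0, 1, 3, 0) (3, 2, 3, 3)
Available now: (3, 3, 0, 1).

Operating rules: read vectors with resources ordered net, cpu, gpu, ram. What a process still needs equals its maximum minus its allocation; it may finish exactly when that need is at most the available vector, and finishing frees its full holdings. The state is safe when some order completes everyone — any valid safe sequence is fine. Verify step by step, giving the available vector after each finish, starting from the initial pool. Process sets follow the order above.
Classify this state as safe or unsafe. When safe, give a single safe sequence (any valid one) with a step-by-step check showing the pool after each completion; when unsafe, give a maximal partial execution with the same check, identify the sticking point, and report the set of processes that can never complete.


UNSAFE — no complete ordering exists.
Key observation: after alpha, hotel the pool peaks at (4, 4, 2, 2), and each blocked process is short somewhere: bravo on gpu; golf on ram.
Going as far as possible: alpha, hotel; after that, nothing fits. Verifying each step:
  pool = (3, 3, 0, 1)
  run alpha (needs (1, 1, 0, 0), free (3, 3, 0, 1)); after release of (1, 0, 1, 0) the pool is (4, 3, 1, 1)
  run hotel (needs (1, 3, 1, 1), free (4, 3, 1, 1)); after release of (0, 1, 1, 1) the pool is (4, 4, 2, 2)
  bravo cannot run: need (1, 2, 3, 0) vs free (4, 4, 2, 2) (insufficient gpu)
  golf cannot run: need (3, 1, 0, 3) vs free (4, 4, 2, 2) (insufficient ram)
Permanently blocked: bravo and golf.


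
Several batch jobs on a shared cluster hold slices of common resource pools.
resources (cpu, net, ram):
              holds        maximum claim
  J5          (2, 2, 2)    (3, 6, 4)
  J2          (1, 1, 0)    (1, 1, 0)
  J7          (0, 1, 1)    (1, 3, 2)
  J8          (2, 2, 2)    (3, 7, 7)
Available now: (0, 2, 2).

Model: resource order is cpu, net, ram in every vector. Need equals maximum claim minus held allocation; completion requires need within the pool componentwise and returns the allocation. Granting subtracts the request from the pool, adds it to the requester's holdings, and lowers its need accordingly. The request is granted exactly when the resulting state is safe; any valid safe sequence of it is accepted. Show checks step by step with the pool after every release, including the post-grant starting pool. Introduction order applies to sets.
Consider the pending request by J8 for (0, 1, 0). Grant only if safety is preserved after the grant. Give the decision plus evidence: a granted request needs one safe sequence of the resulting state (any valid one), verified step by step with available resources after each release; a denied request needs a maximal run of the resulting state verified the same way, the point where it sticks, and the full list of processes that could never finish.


DENY: after the grant no complete ordering would exist.
Key observation: the pool after J2, J7 is (1, 3, 3); every surviving request exceeds it in net, so progress ends there.
On the post-grant state, J2, J7 is a maximal run — nothing extends it. Verifying each step:
  pool = (0, 1, 2)
  J2: need (0, 0, 0) fits (0, 1, 2); releases (1, 1, 0), pool now (1, 2, 2)
  J7: need (1, 2, 1) fits (1, 2, 2); releases (0, 1, 1), pool now (1, 3, 3)
  blocked: J5 wants (1, 4, 2), pool (1, 3, 3) — not enough net
  blocked: J8 wants (1, 4, 5), pool (1, 3, 3) — not enough net and ram
Post-grant, the permanently blocked set is J5 and J8.


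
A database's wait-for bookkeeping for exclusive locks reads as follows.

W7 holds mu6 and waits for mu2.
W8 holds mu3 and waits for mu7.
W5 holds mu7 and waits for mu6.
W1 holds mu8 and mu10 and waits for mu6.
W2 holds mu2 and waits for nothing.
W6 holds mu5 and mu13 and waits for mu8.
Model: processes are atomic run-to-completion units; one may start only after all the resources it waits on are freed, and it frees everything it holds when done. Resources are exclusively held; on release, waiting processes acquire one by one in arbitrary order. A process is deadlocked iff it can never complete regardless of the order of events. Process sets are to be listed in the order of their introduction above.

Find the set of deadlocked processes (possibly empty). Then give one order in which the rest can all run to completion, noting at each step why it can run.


No process is deadlocked.
Key observation: the wait graph is acyclic; completion cascades from the unblocked processes through everyone else.
One completion order for the rest: W2, W7, W5, W8, W1, W6.
Walking it through:
  W2: no waits; runs immediately, freeing mu2
  W7: everything it awaited (mu2) is free; runs, freeing mu6
  W5: everything it awaited (mu6) is free; runs, freeing mu7
  W8: everything it awaited (mu7) is free; runs, freeing mu3
  W1: everything it awaited (mu6) is free; runs, freeing mu8 and mu10
  W6: everything it awaited (mu8) is free; runs, freeing mu5 and mu13


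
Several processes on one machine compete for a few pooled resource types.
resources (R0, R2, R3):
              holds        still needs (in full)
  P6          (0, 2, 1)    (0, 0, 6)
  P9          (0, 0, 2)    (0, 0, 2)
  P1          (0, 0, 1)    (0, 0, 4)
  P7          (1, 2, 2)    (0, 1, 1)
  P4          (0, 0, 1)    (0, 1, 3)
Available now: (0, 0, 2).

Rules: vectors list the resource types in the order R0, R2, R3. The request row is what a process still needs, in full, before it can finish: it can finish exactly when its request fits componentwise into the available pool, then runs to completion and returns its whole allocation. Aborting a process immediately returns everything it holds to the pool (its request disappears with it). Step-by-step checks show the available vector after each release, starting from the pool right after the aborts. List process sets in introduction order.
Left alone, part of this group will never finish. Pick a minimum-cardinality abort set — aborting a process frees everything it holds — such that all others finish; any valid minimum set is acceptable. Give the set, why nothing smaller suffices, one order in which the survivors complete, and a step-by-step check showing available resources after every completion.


Minimum abort set: P7.
Key observation: no ordering could ever have run P4 before the abort of P7; with (1, 2, 2) back in the pool it fits at step 2.
Why nothing smaller works: aborting no one leaves the state deadlocked as given.
Survivors finish in the order: P9, P4, P6, P1. Verifying each step (pool after the aborts first):
  pool = (1, 2, 4)
  run P9 (needs (0, 0, 2), free (1, 2, 4)); after release of (0, 0, 2) the pool is (1, 2, 6)
  run P4 (needs (0, 1, 3), free (1, 2, 6)); after release of (0, 0, 1) the pool is (1, 2, 7)
  run P6 (needs (0, 0, 6), free (1, 2, 7)); after release of (0, 2, 1) the pool is (1, 4, 8)
  run P1 (needs (0, 0, 4), free (1, 4, 8)); after release of (0, 0, 1) the pool is (1, 4, 9)


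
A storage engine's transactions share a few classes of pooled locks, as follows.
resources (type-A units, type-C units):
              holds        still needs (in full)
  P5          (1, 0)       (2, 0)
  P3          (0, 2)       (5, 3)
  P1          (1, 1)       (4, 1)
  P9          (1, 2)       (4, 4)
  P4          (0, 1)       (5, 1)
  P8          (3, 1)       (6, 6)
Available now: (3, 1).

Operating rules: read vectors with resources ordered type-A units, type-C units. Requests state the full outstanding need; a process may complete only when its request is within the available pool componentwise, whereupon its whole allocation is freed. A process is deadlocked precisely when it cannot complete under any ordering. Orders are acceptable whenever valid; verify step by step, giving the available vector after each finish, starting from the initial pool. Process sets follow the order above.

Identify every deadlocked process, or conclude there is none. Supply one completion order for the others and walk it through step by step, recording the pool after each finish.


The deadlocked set is empty.
Key observation: starting with P5, each completion frees enough for the next — no one is permanently blocked.
One completion order for the rest: P5, P1, P4, P3, P9, P8. Step-by-step check:
  pool = (3, 1)
  P5 needs (2, 0) <= (3, 1) -> finishes; pool += (1, 0) = (4, 1)
  P1 needs (4, 1) <= (4, 1) -> finishes; pool += (1, 1) = (5, 2)
  P4 needs (5, 1) <= (5, 2) -> finishes; pool += (0, 1) = (5, 3)
  P3 needs (5, 3) <= (5, 3) -> finishes; pool += (0, 2) = (5, 5)
  P9 needs (4, 4) <= (5, 5) -> finishes; pool += (1, 2) = (6, 7)
  P8 needs (6, 6) <= (6, 7) -> finishes; pool += (3, 1) = (9, 8)


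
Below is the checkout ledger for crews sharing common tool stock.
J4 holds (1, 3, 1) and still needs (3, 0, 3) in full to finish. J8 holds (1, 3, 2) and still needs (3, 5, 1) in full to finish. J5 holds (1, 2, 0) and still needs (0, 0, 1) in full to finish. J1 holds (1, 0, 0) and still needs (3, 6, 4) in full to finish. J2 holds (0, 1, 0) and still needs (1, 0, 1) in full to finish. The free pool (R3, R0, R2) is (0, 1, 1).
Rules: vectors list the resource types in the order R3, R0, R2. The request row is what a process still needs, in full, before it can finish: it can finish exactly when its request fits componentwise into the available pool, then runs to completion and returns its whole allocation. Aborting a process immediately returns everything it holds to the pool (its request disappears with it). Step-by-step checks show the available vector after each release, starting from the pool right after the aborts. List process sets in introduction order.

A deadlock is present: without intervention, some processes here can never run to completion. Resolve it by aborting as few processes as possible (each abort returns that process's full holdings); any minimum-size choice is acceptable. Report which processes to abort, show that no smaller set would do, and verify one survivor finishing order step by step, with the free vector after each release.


The answer: abort J8 and J1.
Key observation: J4 could never have finished before the abort; with (2, 3, 2) returned by J8 and J1, it fits at step 2.
Minimality, checking each single-abort alternative: J4 alone leaves J8 blocked (short on R3); J8 alone leaves J4 blocked (short on R3); J5 alone leaves J4 blocked (short on R3 and R2); J1 alone leaves J4 blocked (short on R3 and R2); J2 alone leaves J4 blocked (short on R3 and R2).
The survivors complete as J5, J4, J2. Verifying each step (starting from the post-abort pool):
  pool = (2, 4, 3)
  J5: need (0, 0, 1) fits (2, 4, 3); releases (1, 2, 0), pool now (3, 6, 3)
  J4: need (3, 0, 3) fits (3, 6, 3); releases (1, 3, 1), pool now (4, 9, 4)
  J2: need (1, 0, 1) fits (4, 9, 4); releases (0, 1, 0), pool now (4, 10, 4)


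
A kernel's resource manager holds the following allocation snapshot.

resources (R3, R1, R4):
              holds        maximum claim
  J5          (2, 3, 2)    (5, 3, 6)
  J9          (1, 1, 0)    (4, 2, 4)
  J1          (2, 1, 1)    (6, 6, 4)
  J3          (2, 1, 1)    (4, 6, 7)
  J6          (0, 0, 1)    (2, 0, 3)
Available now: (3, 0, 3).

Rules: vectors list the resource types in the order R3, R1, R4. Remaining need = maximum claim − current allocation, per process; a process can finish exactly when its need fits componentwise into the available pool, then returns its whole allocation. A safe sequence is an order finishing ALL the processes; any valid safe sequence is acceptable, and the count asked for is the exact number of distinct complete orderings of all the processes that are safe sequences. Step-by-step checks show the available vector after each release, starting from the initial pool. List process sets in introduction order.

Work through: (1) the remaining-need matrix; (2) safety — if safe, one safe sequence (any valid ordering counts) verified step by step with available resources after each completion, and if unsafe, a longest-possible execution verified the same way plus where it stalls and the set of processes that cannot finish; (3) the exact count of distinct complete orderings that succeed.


(1) Remaining need (order R3, R1, R4):
  J5: (3, 0, 4)
  J9: (3, 1, 4)
  J1: (4, 5, 3)
  J3: (2, 5, 6)
  J6: (2, 0, 2)
(2) UNSAFE — no complete ordering exists.
Key observation: no order helps: past J6, J5, J9, the free pool tops out at (6, 4, 6), below what each blocked process needs in R1.
The run J6, J5, J9 cannot be extended any further. Step-by-step check:
  pool = (3, 0, 3)
  run J6 (needs (2, 0, 2), free (3, 0, 3)); after release of (0, 0, 1) the pool is (3, 0, 4)
  run J5 (needs (3, 0, 4), free (3, 0, 4)); after release of (2, 3, 2) the pool is (5, 3, 6)
  run J9 (needs (3, 1, 4), free (5, 3, 6)); after release of (1, 1, 0) the pool is (6, 4, 6)
  J1 cannot run: need (4, 5, 3) vs free (6, 4, 6) (insufficient R1)
  J3 cannot run: need (2, 5, 6) vs free (6, 4, 6) (insufficient R1)
Permanently blocked: J1 and J3.
(3) Precisely 0 of the possible complete orderings are safe sequences.


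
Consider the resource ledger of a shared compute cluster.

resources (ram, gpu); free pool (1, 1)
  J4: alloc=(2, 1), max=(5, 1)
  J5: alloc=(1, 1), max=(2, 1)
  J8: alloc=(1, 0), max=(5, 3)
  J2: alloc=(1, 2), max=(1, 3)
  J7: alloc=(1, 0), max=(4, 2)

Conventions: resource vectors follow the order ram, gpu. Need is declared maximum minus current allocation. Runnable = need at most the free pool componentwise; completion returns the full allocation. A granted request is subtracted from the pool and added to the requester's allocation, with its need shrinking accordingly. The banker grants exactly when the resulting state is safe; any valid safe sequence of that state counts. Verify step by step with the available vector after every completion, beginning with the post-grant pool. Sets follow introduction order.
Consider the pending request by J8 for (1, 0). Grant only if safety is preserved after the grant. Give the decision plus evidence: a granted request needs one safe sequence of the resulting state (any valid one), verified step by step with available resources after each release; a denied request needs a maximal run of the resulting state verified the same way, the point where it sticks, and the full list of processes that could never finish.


DENY: after the grant no complete ordering would exist.
Key observation: ram is the bottleneck — with J2, J5 done the pool holds (2, 4), short of every remaining need.
On the post-grant state, J2, J5 is a maximal run — nothing extends it. Check, step by step:
  pool = (0, 1)
  J2: need (0, 1) fits (0, 1); releases (1, 2), pool now (1, 3)
  J5: need (1, 0) fits (1, 3); releases (1, 1), pool now (2, 4)
  J4 still needs (3, 0) but only (2, 4) is free — short on ram
  J8 still needs (3, 3) but only (2, 4) is free — short on ram
  J7 still needs (3, 2) but only (2, 4) is free — short on ram
Processes that could never finish after the grant: J4, J8 and J7.


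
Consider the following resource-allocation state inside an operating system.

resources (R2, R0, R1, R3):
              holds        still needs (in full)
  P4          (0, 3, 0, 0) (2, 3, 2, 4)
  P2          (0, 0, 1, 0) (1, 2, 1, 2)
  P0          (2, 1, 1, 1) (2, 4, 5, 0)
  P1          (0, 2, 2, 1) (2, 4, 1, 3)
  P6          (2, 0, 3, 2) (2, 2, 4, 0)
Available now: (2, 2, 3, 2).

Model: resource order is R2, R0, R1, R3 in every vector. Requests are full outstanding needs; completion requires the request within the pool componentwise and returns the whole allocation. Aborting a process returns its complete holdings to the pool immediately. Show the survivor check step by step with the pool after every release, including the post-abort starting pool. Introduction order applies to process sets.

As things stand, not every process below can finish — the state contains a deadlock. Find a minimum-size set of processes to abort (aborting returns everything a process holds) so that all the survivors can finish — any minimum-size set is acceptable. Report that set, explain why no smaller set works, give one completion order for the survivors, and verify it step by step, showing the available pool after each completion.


Minimum abort set: P1.
Key observation: P4 was stuck for good until P1 gave back (0, 2, 2, 1); in the order shown it finishes at step 2.
Why nothing smaller works: aborting no one leaves the state deadlocked as given.
One survivor order: P6, P4, P0, P2. Verifying each step (post-abort pool first):
  pool = (2, 4, 5, 3)
  P6 needs (2, 2, 4, 0) <= (2, 4, 5, 3) -> finishes; pool += (2, 0, 3, 2) = (4, 4, 8, 5)
  P4 needs (2, 3, 2, 4) <= (4, 4, 8, 5) -> finishes; pool += (0, 3, 0, 0) = (4, 7, 8, 5)
  P0 needs (2, 4, 5, 0) <= (4, 7, 8, 5) -> finishes; pool += (2, 1, 1, 1) = (6, 8, 9, 6)
  P2 needs (1, 2, 1, 2) <= (6, 8, 9, 6) -> finishes; pool += (0, 0, 1, 0) = (6, 8, 10, 6)


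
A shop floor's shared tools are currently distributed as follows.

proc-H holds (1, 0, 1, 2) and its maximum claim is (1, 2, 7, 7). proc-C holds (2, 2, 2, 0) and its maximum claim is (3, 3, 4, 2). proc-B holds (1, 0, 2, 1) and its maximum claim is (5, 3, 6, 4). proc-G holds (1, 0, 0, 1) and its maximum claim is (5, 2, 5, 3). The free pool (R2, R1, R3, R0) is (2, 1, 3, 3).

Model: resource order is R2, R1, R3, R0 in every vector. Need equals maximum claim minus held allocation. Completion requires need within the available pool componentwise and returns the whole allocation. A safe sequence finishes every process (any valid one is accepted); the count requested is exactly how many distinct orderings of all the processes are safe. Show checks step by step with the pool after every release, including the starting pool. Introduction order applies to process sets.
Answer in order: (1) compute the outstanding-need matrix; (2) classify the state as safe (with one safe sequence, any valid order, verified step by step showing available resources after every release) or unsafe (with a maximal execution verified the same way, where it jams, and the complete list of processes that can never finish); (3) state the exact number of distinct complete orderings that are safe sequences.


(1) Remaining need (order R2, R1, R3, R0):
  proc-H: (0, 2, 6, 5)
  proc-C: (1, 1, 2, 2)
  proc-B: (4, 3, 4, 3)
  proc-G: (4, 2, 5, 2)
(2) SAFE. One safe sequence: proc-C, proc-B, proc-G, proc-H.
Key observation: at proc-C the run first touches a limit — (1, 1, 2, 2) against (2, 1, 3, 3), exact on a resource it actually requests.
Walking it through:
  pool = (2, 1, 3, 3)
  proc-C: need (1, 1, 2, 2) fits (2, 1, 3, 3); releases (2, 2, 2, 0), pool now (4, 3, 5, 3)
  proc-B: need (4, 3, 4, 3) fits (4, 3, 5, 3); releases (1, 0, 2, 1), pool now (5, 3, 7, 4)
  proc-G: need (4, 2, 5, 2) fits (5, 3, 7, 4); releases (1, 0, 0, 1), pool now (6, 3, 7, 5)
  proc-H: need (0, 2, 6, 5) fits (6, 3, 7, 5); releases (1, 0, 1, 2), pool now (7, 3, 8, 7)
(3) The exact count: 2 of the possible complete orderings are safe sequences.


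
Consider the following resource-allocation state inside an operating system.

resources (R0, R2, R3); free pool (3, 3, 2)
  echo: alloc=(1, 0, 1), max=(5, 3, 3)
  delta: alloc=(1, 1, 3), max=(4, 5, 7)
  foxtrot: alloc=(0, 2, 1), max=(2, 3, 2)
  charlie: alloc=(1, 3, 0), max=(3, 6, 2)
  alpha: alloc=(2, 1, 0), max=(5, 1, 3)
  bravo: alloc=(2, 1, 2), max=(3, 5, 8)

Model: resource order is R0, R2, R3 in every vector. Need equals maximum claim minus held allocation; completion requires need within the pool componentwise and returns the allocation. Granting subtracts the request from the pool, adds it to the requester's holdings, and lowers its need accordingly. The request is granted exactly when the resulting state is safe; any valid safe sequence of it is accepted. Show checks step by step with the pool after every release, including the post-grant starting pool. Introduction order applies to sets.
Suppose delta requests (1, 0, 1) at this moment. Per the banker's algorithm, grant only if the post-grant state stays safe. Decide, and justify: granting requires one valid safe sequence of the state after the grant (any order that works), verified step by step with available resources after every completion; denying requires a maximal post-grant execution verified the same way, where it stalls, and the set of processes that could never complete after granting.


DENY — the pretend-granted state is unsafe.
Key observation: after foxtrot, charlie the pool peaks at (3, 8, 2), and each blocked process is short somewhere: echo on R0; delta on R3; alpha on R3; bravo on R3.
Pretend the grant happened; the run foxtrot, charlie goes as far as possible. Walking it through:
  pool = (2, 3, 1)
  foxtrot: need (2, 1, 1) fits (2, 3, 1); releases (0, 2, 1), pool now (2, 5, 2)
  charlie: need (2, 3, 2) fits (2, 5, 2); releases (1, 3, 0), pool now (3, 8, 2)
  blocked: echo wants (4, 3, 2), pool (3, 8, 2) — not enough R0
  blocked: delta wants (2, 4, 3), pool (3, 8, 2) — not enough R3
  blocked: alpha wants (3, 0, 3), pool (3, 8, 2) — not enough R3
  blocked: bravo wants (1, 4, 6), pool (3, 8, 2) — not enough R3
Processes that could never finish after the grant: echo, delta, alpha and bravo.


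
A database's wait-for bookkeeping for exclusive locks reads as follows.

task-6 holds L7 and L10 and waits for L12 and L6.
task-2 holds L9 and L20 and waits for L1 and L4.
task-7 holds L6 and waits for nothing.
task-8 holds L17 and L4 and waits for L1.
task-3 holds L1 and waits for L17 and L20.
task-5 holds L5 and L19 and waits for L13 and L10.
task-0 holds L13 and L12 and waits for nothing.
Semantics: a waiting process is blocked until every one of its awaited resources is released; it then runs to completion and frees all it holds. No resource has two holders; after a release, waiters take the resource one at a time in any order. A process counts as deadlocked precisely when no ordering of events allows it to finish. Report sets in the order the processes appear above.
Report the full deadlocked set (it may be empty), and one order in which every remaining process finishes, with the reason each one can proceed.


Deadlocked: task-2, task-8 and task-3.
Key observation: along task-2 -> task-8 -> task-3 -> task-2, each member waits on what the next one holds — a deadlock; no other process is dragged down with it.
The rest can finish in the order task-0, task-7, task-6, task-5.
Step-by-step check:
  run task-0 (it waits on nothing); releases L13 and L12
  run task-7 (it waits on nothing); releases L6
  run task-6 (all its waits — L12 and L6 — are resolved); releases L7 and L10
  run task-5 (all its waits — L13 and L10 — are resolved); releases L5 and L19


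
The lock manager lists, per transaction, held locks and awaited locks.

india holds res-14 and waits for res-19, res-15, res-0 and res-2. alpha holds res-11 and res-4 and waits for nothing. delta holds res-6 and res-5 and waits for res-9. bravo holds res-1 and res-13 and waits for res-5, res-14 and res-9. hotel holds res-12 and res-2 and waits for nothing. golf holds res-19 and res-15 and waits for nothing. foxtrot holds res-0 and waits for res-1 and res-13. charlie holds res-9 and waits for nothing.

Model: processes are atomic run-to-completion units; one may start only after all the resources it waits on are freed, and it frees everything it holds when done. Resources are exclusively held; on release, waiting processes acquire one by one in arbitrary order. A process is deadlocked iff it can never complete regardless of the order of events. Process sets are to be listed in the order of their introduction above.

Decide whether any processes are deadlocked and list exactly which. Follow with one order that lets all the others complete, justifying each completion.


Deadlocked set: india, bravo and foxtrot.
Key observation: nobody on the ring india -> foxtrot -> bravo -> india can start until another member finishes, which never happens; no other process is dragged down with it.
One completion order for the rest: golf, alpha, hotel, charlie, delta.
Walking it through:
  run golf (it waits on nothing); releases res-19 and res-15
  run alpha (it waits on nothing); releases res-11 and res-4
  run hotel (it waits on nothing); releases res-12 and res-2
  run charlie (it waits on nothing); releases res-9
  delta: everything it awaited (res-9) is free; runs, freeing res-6 and res-5


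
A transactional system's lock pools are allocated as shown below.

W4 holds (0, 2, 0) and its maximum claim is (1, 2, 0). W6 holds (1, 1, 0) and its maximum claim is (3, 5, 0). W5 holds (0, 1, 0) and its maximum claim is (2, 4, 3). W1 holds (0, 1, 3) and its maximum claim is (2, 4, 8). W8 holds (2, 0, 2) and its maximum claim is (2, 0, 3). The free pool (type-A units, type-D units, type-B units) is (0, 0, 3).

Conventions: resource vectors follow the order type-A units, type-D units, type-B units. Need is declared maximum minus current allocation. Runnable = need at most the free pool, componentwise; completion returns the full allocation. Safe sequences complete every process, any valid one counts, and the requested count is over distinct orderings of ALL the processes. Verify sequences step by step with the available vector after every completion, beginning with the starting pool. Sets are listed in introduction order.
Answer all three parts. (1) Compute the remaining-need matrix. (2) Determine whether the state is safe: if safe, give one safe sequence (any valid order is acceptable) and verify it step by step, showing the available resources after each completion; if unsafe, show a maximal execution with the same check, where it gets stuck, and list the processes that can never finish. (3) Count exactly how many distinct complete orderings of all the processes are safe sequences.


(1) Need matrix, components ordered type-A units, type-D units, type-B units:
  W4: (1, 0, 0)
  W6: (2, 4, 0)
  W5: (2, 3, 3)
  W1: (2, 3, 5)
  W8: (0, 0, 1)
(2) UNSAFE — no complete ordering exists.
Key observation: even finishing W8, W4 leaves just (2, 2, 5) free — too little type-D units for any of the remaining processes.
Going as far as possible: W8, W4; after that, nothing fits. Walking it through:
  pool = (0, 0, 3)
  W8: need (0, 0, 1) fits (0, 0, 3); releases (2, 0, 2), pool now (2, 0, 5)
  W4: need (1, 0, 0) fits (2, 0, 5); releases (0, 2, 0), pool now (2, 2, 5)
  W6 still needs (2, 4, 0) but only (2, 2, 5) is free — short on type-D units
  W5 still needs (2, 3, 3) but only (2, 2, 5) is free — short on type-D units
  W1 still needs (2, 3, 5) but only (2, 2, 5) is free — short on type-D units
Never able to finish: W6, W5 and W1.
(3) Exactly 0 of the possible complete orderings are safe sequences.


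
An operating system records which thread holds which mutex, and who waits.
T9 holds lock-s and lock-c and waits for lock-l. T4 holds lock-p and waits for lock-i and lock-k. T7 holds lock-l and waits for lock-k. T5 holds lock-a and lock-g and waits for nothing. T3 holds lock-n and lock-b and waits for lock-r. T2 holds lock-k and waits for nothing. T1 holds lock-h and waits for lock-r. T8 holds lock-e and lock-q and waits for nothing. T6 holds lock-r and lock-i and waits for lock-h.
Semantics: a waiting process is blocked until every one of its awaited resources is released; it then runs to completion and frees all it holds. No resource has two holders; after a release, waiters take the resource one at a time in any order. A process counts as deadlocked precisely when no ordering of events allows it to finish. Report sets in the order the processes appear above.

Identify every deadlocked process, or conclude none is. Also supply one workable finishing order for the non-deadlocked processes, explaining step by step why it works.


The deadlocked set is T4, T3, T1 and T6.
Key observation: the cycle T6 -> T1 -> T6 can never break — each member waits on the next; T4 and T3 wait into the deadlock from upstream.
One completion order for the rest: T2, T8, T5, T7, T9.
Step-by-step check:
  T2: no waits; runs immediately, freeing lock-k
  T8: no waits; runs immediately, freeing lock-e and lock-q
  T5: no waits; runs immediately, freeing lock-a and lock-g
  run T7 (all its waits — lock-k — are resolved); releases lock-l
  run T9 (all its waits — lock-l — are resolved); releases lock-s and lock-c
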